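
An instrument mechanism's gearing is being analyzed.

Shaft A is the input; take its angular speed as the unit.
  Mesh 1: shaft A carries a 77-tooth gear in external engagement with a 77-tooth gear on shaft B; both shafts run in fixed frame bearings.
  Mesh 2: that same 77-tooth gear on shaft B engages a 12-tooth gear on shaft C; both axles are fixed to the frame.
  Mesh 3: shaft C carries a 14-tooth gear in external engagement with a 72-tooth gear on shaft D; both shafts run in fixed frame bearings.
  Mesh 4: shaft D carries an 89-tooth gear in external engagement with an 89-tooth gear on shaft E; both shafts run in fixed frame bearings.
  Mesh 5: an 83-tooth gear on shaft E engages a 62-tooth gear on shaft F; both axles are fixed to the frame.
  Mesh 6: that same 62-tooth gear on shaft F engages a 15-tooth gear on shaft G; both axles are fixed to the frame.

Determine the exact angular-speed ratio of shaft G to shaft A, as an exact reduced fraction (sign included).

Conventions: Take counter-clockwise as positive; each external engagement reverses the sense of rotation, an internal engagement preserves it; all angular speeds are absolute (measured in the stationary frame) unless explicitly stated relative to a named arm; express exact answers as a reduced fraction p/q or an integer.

class = fixed-axis compound train [6 meshes; 6 ratios multiply, 6 sense flips]
mesh 1 [77T→77T]: running ratio 1, sense −
mesh 2 [77T→12T]: running ratio 77/12, sense +
mesh 3 [14T→72T]: running ratio 539/432, sense −
mesh 4 [89T→89T]: running ratio 539/432, sense +
mesh 5 [83T→62T]: running ratio 44737/26784, sense −
mesh 6 [62T→15T]: running ratio 44737/6480, sense +
ω_out/ω_in = 44737/6480

44737/6480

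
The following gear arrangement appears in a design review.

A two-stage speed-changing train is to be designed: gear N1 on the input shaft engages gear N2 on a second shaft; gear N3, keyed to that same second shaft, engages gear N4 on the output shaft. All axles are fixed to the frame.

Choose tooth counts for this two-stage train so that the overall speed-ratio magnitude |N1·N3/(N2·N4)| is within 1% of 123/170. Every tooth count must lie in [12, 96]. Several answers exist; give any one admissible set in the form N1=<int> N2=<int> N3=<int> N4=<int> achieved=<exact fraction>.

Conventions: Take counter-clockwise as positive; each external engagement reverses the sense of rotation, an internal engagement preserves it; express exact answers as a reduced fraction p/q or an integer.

N1=12 N2=17 N3=41 N4=40 achieved=123/170

2-stage fixed-axis compound train for ratio 123/170
target = 123/170 in lowest terms: an exact hit needs N1·N3 = k·123 and N2·N4 = k·170 for one integer k, every count in [12, 96]; additionally prefer no 1:1 stage (N1 ≠ N2, N3 ≠ N4)
k = 1…3: no 1:1-free in-range split of k·123 and k·170 into factor pairs; take k = 4
k = 4: N1·N3 = 492 = 12·41, N2·N4 = 680 = 17·40
achieved = 12·41/(17·40) = 123/170; |achieved − target| = 0 ≤ 123/17000 ✓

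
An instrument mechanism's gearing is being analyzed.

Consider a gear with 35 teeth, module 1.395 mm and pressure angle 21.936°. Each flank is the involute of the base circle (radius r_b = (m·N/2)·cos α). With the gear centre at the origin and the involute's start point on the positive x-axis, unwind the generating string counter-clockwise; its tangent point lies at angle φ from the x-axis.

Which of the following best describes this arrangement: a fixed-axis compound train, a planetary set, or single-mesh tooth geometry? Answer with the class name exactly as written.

single-mesh tooth geometry

class = single-mesh tooth geometry [base-circle involute, m = 1.395, 35T]
classification: single-mesh tooth geometry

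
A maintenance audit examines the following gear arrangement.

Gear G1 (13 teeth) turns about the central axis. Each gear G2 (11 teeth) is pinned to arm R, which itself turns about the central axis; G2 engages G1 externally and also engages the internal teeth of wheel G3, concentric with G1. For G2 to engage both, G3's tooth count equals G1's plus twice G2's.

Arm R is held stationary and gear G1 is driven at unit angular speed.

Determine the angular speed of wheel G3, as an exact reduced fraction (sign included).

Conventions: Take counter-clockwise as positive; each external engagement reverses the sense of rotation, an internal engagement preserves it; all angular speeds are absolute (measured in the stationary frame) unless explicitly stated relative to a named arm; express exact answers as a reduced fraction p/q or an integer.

-13/35

planetary set (13T centre, 11T on arm, 35T internal) — Willis relation
ring teeth: 13 + 2·11 = 35
13(ω_sun−ω_arm) = −35(ω_ring−ω_arm),  ω_arm = 0, ω_sun = 1
ω_ring = 0 − (13/35)(1−0) = -13/35
exact speed ratio = -13/35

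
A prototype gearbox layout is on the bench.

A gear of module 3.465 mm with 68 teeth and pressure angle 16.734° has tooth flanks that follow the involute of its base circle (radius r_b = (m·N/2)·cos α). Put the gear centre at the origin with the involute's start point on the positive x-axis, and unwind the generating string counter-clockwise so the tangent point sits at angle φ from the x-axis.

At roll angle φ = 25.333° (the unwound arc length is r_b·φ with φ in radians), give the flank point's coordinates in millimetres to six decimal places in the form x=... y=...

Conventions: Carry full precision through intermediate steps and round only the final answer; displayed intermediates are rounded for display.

x=123.315597 y=3.187473

class = single-mesh tooth geometry [base-circle involute, m = 3.465, 68T]
pitch radius r_p = m·N/2 = 3.465·68/2 = 117.810000
base radius r_b = r_p·cos α = 117.810000·cos 16.734° = 112.820959
roll angle φ = 25.333° = 0.44214426 rad
x = r_b·(cos φ + φ·sin φ) = 123.315597
y = r_b·(sin φ − φ·cos φ) = 3.187473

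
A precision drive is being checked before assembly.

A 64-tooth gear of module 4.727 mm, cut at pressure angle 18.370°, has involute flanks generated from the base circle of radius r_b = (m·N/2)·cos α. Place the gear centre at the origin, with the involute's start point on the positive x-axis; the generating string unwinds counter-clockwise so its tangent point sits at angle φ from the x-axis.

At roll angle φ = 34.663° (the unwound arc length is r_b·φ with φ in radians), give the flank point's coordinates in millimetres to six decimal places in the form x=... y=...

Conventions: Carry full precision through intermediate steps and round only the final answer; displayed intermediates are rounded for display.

topology: single-mesh involute geometry — m = 4.727, N = 64
pitch radius r_p = m·N/2 = 4.727·64/2 = 151.264000
base radius r_b = r_p·cos α = 151.264000·cos 18.370° = 143.555761
roll angle φ = 34.663° = 0.60498348 rad
x = r_b·(cos φ + φ·sin φ) = 167.471424
y = r_b·(sin φ − φ·cos φ) = 10.212933

x=167.471424 y=10.212933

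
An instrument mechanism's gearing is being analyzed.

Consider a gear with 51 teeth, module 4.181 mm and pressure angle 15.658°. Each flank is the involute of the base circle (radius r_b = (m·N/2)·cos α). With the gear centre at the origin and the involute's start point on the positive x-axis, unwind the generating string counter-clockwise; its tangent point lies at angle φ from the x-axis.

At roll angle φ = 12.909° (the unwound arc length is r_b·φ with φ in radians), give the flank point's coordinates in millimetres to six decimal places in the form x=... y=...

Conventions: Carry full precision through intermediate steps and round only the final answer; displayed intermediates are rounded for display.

x=105.231604 y=0.389385

single-mesh involute tooth geometry (51T wheel at module 4.181)
pitch radius r_p = m·N/2 = 4.181·51/2 = 106.615500
base radius r_b = r_p·cos α = 106.615500·cos 15.658° = 102.658983
roll angle φ = 12.909° = 0.22530455 rad
x = r_b·(cos φ + φ·sin φ) = 105.231604
y = r_b·(sin φ − φ·cos φ) = 0.389385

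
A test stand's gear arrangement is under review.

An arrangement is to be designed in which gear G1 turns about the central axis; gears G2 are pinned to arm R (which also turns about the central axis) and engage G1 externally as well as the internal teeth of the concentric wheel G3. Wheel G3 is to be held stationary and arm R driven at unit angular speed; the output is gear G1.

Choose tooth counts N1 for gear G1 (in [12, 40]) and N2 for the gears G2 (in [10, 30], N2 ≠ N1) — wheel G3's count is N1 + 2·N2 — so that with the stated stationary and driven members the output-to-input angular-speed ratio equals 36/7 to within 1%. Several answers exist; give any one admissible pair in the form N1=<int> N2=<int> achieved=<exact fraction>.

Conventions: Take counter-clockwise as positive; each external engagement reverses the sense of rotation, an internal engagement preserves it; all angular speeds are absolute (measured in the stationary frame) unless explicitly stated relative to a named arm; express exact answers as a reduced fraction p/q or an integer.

class = planetary set [ratio 36/7 wanted; Willis about the carrier]
Willis with ω_ring = 0: ω_sun/ω_arm = (N1+N3)/N1; set equal to 36/7  ⇒  N3/N1 = 36/7 − 1 = 29/7
N3 = N1 + 2·N2  ⇒  N2/N1 = (N3/N1 − 1)/2 = (29/7 − 1)/2 = 11/7
smallest multiple with N1 ≥ 12 and N2 ≥ 10: k = 2  ⇒  N1 = 2·7 = 14, N2 = 2·11 = 22 (N1 ≤ 40, N2 ≤ 30, N2 ≠ N1 ✓), N3 = 14 + 2·22 = 58
check: (N1+N3)/N1 with N1 = 14, N3 = 58 gives 36/7; |achieved − target| = 0 ≤ 9/175 ✓

N1=14 N2=22 achieved=36/7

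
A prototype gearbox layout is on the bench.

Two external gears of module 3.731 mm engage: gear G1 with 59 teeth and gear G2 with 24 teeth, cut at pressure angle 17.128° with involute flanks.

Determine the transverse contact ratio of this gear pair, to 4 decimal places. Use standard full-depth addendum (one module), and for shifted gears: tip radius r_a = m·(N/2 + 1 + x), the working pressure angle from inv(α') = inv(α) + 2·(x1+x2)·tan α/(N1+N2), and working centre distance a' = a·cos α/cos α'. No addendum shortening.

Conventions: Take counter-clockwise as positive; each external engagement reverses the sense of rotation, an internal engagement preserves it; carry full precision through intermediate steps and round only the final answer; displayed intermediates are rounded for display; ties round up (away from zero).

1.8454

topology: single-mesh involute geometry — m = 3.731, 59T/24T pair
base radii: r_b1 = 105.183052, r_b2 = 42.786326
tip radii: r_a1 = 113.795500, r_a2 = 48.503000
no profile shift: α' = α, a' = a
action lengths: √(r_a1²−r_b1²) = 43.427427, √(r_a2²−r_b2²) = 22.844503
base pitch p_b = π·m·cos α = 11.201434
CR = (43.427427 + 22.844503 − 154.836500·sin 17.12800°)/11.201434 = 1.845428
contact ratio ≈ 1.8454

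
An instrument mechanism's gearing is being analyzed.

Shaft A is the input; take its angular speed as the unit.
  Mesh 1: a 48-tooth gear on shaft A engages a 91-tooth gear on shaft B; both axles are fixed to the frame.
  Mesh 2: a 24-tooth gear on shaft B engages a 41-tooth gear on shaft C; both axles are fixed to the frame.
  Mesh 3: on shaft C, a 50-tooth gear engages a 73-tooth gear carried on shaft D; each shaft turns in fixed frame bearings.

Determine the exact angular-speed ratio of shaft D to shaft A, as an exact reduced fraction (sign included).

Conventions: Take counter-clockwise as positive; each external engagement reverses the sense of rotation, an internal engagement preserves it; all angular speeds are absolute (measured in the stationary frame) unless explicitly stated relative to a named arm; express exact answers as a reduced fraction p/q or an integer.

class = fixed-axis compound train [3 meshes; 3 ratios multiply, 3 sense flips]
mesh 1 [48T→91T]: running ratio 48/91, sense −
mesh 2 [24T→41T]: running ratio 1152/3731, sense +
mesh 3 [50T→73T]: running ratio 57600/272363, sense −
ω_out/ω_in = -57600/272363

-57600/272363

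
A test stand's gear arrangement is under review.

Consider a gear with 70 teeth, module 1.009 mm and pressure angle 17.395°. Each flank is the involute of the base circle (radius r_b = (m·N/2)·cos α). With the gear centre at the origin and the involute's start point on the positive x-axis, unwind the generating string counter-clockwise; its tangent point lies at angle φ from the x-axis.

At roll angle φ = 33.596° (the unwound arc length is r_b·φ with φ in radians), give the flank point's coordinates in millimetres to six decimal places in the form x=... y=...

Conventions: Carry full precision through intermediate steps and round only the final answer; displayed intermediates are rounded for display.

x=39.004720 y=2.187744

class = single-mesh tooth geometry [base-circle involute, m = 1.009, 70T]
pitch radius r_p = m·N/2 = 1.009·70/2 = 35.315000
base radius r_b = r_p·cos α = 35.315000·cos 17.395° = 33.699919
roll angle φ = 33.596° = 0.58636082 rad
x = r_b·(cos φ + φ·sin φ) = 39.004720
y = r_b·(sin φ − φ·cos φ) = 2.187744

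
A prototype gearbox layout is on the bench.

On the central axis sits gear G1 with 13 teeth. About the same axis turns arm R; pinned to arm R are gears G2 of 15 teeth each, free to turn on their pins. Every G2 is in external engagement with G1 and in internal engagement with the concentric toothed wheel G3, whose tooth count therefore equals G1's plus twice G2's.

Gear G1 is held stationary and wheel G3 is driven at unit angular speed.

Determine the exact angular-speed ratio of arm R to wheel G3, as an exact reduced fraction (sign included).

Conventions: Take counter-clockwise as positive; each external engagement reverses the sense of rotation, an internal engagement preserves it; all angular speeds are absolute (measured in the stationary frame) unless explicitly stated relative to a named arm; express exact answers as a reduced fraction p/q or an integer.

topology: planetary set — G1 13T / G2 15T / G3 43T, arm = carrier (Willis)
ring teeth: 13 + 2·15 = 43
13(ω_sun−ω_arm) = −43(ω_ring−ω_arm),  ω_sun = 0, ω_ring = 1
13(0−ω_arm) = −43(1−ω_arm)  ⇒  56·ω_arm = 43  ⇒  ω_arm = 43/56
ω_out/ω_in = 43/56

43/56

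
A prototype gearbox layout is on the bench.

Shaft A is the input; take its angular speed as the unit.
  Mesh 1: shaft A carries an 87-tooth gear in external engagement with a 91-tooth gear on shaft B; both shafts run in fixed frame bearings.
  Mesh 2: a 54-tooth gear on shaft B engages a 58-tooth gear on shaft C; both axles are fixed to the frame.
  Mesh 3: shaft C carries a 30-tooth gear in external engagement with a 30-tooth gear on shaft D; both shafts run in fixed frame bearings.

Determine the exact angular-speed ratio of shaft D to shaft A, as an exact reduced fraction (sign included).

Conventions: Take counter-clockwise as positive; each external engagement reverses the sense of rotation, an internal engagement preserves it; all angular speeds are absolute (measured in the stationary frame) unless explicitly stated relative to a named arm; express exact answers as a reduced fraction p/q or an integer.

-81/91

class = fixed-axis compound train [3 meshes; 3 ratios multiply, 3 sense flips]
mesh 1 [87T→91T]: running ratio 87/91, sense −
mesh 2 [54T→58T]: running ratio 81/91, sense +
mesh 3 [30T→30T]: running ratio 81/91, sense −
ω_out/ω_in = -81/91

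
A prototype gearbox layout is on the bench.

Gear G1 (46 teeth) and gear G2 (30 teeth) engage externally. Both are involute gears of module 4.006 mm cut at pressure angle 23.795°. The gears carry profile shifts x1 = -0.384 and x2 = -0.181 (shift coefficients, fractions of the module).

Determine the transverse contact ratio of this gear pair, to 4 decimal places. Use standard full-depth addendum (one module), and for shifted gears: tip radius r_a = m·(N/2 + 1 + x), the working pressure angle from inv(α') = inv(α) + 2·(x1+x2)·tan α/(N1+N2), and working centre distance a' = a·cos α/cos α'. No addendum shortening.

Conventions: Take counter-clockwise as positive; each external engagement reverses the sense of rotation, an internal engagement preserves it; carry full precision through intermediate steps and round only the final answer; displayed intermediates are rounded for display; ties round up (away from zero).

1.6613

topology: single-mesh involute geometry — m = 4.006, 46T/30T pair
base radii: r_b1 = 84.305798, r_b2 = 54.982042
tip radii: r_a1 = 94.605696, r_a2 = 63.370914
inv(α') = inv(23.795°) + 2·(-0.384-0.181)·tan α/(46+30) = 0.01909101  ⇒  α' = 21.65617°
a' = a·cos α / cos α' = 152.2280·cos 23.795°/cos 21.65617° = 149.866120
action lengths: √(r_a1²−r_b1²) = 42.927498, √(r_a2²−r_b2²) = 31.509487
base pitch p_b = π·m·cos α = 11.515412
CR = (42.927498 + 31.509487 − 149.866120·sin 21.65617°)/11.515412 = 1.661339
contact ratio ≈ 1.6613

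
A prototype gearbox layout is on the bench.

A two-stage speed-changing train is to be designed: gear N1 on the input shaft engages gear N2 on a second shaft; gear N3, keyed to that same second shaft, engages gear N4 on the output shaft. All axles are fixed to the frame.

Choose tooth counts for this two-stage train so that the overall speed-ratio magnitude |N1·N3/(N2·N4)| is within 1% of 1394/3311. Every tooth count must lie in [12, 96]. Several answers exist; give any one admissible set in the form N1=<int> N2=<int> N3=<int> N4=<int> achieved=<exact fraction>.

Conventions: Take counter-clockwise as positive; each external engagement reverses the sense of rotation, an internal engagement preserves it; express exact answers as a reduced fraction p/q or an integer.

N1=17 N2=43 N3=82 N4=77 achieved=1394/3311

design class (target 1394/3311): fixed-axis compound train
target = 1394/3311 in lowest terms: an exact hit needs N1·N3 = k·1394 and N2·N4 = k·3311 for one integer k, every count in [12, 96]; additionally prefer no 1:1 stage (N1 ≠ N2, N3 ≠ N4)
k = 1: N1·N3 = 1394 = 17·82, N2·N4 = 3311 = 43·77
achieved = 17·82/(43·77) = 1394/3311; |achieved − target| = 0 ≤ 697/165550 ✓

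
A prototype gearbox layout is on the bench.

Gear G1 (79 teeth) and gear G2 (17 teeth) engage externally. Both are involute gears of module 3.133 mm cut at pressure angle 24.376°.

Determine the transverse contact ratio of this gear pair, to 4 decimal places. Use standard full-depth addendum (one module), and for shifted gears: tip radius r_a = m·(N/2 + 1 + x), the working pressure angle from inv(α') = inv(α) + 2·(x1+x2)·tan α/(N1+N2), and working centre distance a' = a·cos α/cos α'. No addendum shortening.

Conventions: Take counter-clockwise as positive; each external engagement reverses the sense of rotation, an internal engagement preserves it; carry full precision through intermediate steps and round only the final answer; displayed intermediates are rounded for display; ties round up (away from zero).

topology: single-mesh involute geometry — m = 3.133, 79T/17T pair
base radii: r_b1 = 112.721695, r_b2 = 24.256567
tip radii: r_a1 = 126.886500, r_a2 = 29.763500
no profile shift: α' = α, a' = a
action lengths: √(r_a1²−r_b1²) = 58.258076, √(r_a2²−r_b2²) = 17.247750
base pitch p_b = π·m·cos α = 8.965206
CR = (58.258076 + 17.247750 − 150.384000·sin 24.37600°)/8.965206 = 1.499006
contact ratio ≈ 1.4990

1.4990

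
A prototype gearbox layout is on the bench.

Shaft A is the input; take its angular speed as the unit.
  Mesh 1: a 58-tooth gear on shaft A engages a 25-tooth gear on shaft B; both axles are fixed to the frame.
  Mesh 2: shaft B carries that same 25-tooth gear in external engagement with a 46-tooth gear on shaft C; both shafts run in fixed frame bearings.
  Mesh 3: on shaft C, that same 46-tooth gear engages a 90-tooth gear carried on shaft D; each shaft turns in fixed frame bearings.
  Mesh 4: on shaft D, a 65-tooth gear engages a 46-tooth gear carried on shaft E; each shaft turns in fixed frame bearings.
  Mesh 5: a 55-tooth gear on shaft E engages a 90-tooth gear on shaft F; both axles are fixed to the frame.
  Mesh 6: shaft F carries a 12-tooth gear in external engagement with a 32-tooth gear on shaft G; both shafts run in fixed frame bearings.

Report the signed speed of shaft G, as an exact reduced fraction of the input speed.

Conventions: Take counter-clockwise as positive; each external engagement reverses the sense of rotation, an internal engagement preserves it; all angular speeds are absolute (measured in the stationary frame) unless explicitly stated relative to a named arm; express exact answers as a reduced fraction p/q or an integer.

4147/19872

6-mesh fixed-axis compound train (all bearings frame-fixed)
mesh 1 [58T→25T]: |ω|/ω_in = 1×58/25 = 58/25, sense flips to −
mesh 2 [25T→46T]: |ω|/ω_in = (58/25)×25/46 = 29/23, sense flips to +
mesh 3 [46T→90T]: |ω|/ω_in = (29/23)×46/90 = 29/45, sense flips to −
mesh 4 [65T→46T]: |ω|/ω_in = (29/45)×65/46 = 377/414, sense flips to +
mesh 5 [55T→90T]: |ω|/ω_in = (377/414)×55/90 = 4147/7452, sense flips to −
mesh 6 [12T→32T]: |ω|/ω_in = (4147/7452)×12/32 = 4147/19872, sense flips to +
signed output speed (× input speed) = 4147/19872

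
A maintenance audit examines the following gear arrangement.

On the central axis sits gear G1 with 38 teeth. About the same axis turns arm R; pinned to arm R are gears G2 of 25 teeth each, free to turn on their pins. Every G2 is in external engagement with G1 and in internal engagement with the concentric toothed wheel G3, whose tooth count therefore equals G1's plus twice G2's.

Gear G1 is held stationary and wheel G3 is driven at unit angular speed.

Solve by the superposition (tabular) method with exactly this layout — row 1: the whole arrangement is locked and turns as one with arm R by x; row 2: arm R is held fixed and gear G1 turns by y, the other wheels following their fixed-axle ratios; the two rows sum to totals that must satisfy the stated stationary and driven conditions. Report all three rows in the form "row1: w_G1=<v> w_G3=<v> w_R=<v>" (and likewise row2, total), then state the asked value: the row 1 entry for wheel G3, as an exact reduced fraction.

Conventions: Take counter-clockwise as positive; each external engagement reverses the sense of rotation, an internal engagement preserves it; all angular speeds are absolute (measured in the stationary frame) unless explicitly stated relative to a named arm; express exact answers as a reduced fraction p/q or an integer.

row1: w_G1=44/63 w_G3=44/63 w_R=44/63
row2: w_G1=-44/63 w_G3=19/63 w_R=0
total: w_G1=0 w_G3=1 w_R=44/63
asked value: 44/63

topology: planetary set — G1 38T / G2 25T / G3 88T, arm = carrier (Willis)
row 1 — lock + rotate with arm: ω_sun = ω_ring = ω_arm = x
row 2: sun turns y, ring = −(38/88)·y, arm 0
boundary: total ω_sun = x + y = 0 and total ω_ring = x − (38/88)·y = 1  ⇒  y = -44/63, x = 44/63
row 2 ring = −(38/88)·(-44/63) = 19/63
totals (row 1 + row 2): sun 44/63 + (-44/63) = 0, ring 44/63 + 19/63 = 1, arm 44/63 + 0 = 44/63
asked cell (row1, ring) = 44/63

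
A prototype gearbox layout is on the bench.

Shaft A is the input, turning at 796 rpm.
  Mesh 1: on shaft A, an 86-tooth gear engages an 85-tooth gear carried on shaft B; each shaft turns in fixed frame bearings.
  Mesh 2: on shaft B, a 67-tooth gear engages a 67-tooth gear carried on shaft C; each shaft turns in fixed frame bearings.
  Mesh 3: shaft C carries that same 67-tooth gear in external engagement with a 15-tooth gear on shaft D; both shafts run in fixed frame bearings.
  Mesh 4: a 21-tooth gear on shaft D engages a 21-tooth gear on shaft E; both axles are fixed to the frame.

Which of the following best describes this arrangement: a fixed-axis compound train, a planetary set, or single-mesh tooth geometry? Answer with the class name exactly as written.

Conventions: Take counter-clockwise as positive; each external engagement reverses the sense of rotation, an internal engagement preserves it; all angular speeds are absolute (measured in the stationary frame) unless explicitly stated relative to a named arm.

class = fixed-axis compound train [4 meshes; 4 ratios multiply, 4 sense flips]
classification: fixed-axis compound train

fixed-axis compound train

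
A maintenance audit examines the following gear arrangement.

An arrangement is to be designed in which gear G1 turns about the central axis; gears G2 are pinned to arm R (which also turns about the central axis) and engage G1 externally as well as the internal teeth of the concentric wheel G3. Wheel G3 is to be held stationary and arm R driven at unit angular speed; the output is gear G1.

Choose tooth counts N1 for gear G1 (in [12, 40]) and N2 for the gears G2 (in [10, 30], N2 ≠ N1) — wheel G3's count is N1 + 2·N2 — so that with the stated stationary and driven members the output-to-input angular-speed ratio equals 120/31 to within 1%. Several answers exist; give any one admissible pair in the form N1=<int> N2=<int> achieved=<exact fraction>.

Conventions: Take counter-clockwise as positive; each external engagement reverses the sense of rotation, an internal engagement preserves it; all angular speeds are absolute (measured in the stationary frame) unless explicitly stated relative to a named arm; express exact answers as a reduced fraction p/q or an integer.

N1=31 N2=29 achieved=120/31

class = planetary set [ratio 120/31 wanted; Willis about the carrier]
Willis with ω_ring = 0: ω_sun/ω_arm = (N1+N3)/N1; set equal to 120/31  ⇒  N3/N1 = 120/31 − 1 = 89/31
N3 = N1 + 2·N2  ⇒  N2/N1 = (N3/N1 − 1)/2 = (89/31 − 1)/2 = 29/31
smallest multiple with N1 ≥ 12 and N2 ≥ 10: k = 1  ⇒  N1 = 1·31 = 31, N2 = 1·29 = 29 (N1 ≤ 40, N2 ≤ 30, N2 ≠ N1 ✓), N3 = 31 + 2·29 = 89
check: (N1+N3)/N1 with N1 = 31, N3 = 89 gives 120/31; |achieved − target| = 0 ≤ 6/155 ✓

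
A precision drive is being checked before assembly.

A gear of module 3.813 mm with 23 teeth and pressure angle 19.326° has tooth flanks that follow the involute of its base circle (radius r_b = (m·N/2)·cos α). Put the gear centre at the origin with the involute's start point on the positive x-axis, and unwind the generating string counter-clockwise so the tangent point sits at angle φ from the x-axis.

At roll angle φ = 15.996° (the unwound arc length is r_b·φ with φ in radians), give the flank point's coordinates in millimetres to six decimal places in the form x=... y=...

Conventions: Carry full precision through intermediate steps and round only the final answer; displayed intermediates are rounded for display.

single-mesh involute tooth geometry (23T wheel at module 3.813)
pitch radius r_p = m·N/2 = 3.813·23/2 = 43.849500
base radius r_b = r_p·cos α = 43.849500·cos 19.326° = 41.378619
roll angle φ = 15.996° = 0.27918287 rad
x = r_b·(cos φ + φ·sin φ) = 42.959921
y = r_b·(sin φ − φ·cos φ) = 0.297805

x=42.959921 y=0.297805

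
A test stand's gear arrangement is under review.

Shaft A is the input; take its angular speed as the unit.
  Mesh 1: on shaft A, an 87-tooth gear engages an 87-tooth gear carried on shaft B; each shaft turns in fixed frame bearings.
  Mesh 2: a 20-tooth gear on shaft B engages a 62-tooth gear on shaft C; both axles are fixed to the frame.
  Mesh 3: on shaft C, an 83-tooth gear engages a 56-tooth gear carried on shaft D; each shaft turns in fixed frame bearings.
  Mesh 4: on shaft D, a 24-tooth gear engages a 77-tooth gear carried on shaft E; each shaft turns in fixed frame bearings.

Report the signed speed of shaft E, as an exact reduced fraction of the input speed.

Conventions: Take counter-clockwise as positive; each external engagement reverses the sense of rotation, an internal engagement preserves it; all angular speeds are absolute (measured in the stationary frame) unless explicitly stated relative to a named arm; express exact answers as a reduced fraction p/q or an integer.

2490/16709

4-mesh fixed-axis compound train (all bearings frame-fixed)
mesh 1 [87T→87T]: |ω|/ω_in = 1×87/87 = 1, sense flips to −
mesh 2 [20T→62T]: |ω|/ω_in = 1×20/62 = 10/31, sense flips to +
mesh 3 [83T→56T]: |ω|/ω_in = (10/31)×83/56 = 415/868, sense flips to −
mesh 4 [24T→77T]: |ω|/ω_in = (415/868)×24/77 = 2490/16709, sense flips to +
signed output speed (× input speed) = 2490/16709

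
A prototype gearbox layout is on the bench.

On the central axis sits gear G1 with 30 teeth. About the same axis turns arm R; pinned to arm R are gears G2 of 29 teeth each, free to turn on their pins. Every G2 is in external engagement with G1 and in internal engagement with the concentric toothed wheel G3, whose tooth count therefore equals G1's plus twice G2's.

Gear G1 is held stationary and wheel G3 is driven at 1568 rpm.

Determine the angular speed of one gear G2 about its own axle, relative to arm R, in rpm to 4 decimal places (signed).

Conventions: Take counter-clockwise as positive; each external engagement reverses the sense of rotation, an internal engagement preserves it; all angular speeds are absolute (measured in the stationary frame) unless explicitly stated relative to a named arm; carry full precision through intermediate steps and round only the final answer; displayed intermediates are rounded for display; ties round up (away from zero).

planetary set (30T centre, 29T on arm, 88T internal) — Willis relation
normalise by the input: solve with ω_ring = 1, then scale by 1568 rpm
ring teeth: 30 + 2·29 = 88
30(ω_sun−ω_arm) = −88(ω_ring−ω_arm),  ω_sun = 0, ω_ring = 1
30(0−ω_arm) = −88(1−ω_arm)  ⇒  118·ω_arm = 88  ⇒  ω_arm = 44/59
sun–planet mesh: 30·(0−44/59) = −29·(ω_p−ω_arm)  ⇒  ω_p−ω_arm = 1320/1711
scale: ω_p−ω_arm = 1320/1711 × 1568 rpm = +1209.6786 rpm

+1209.6786 rpm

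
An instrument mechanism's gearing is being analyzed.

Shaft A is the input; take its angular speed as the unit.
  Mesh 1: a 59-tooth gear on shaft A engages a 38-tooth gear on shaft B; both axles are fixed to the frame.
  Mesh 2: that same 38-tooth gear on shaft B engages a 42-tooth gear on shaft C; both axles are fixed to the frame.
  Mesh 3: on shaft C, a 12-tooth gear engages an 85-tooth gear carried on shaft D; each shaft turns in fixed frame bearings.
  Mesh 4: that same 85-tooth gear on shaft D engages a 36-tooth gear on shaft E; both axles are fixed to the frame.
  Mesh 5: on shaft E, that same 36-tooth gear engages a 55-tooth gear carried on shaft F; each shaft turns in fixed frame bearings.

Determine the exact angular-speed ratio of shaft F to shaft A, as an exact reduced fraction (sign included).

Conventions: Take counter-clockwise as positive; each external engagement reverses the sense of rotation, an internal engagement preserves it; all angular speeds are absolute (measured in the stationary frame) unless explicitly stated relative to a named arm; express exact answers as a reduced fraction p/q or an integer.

-118/385

class = fixed-axis compound train [5 meshes; 5 ratios multiply, 5 sense flips]
mesh 1 [59T→38T]: running ratio 59/38, sense −
mesh 2 [38T→42T]: running ratio 59/42, sense +
mesh 3 [12T→85T]: running ratio 118/595, sense −
mesh 4 [85T→36T]: running ratio 59/126, sense +
mesh 5 [36T→55T]: running ratio 118/385, sense −
ω_out/ω_in = -118/385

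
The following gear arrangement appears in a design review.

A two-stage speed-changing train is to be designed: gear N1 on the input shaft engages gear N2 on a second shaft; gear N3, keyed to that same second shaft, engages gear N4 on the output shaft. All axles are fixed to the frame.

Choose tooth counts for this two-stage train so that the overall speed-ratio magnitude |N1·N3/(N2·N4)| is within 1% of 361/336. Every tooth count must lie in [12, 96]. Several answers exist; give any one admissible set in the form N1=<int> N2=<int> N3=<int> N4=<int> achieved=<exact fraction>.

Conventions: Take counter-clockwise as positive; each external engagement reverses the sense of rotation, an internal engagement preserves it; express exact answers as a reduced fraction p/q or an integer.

2-stage fixed-axis compound train for ratio 361/336
target = 361/336 in lowest terms: an exact hit needs N1·N3 = k·361 and N2·N4 = k·336 for one integer k, every count in [12, 96]; additionally prefer no 1:1 stage (N1 ≠ N2, N3 ≠ N4)
k = 1: N1·N3 = 361 = 19·19, N2·N4 = 336 = 12·28
achieved = 19·19/(12·28) = 361/336; |achieved − target| = 0 ≤ 361/33600 ✓

N1=19 N2=12 N3=19 N4=28 achieved=361/336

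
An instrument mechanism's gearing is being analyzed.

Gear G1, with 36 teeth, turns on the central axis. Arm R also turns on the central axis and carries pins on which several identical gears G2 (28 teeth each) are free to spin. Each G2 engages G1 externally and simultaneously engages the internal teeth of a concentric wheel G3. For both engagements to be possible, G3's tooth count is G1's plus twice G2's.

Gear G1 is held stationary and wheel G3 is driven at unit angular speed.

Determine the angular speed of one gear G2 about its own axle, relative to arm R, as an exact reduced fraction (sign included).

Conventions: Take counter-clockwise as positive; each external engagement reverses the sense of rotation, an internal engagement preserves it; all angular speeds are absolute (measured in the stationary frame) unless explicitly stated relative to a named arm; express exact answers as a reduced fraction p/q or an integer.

207/224

class = planetary set [G3 = 36+2·28 = 92; Willis about the carrier]
ring teeth: 36 + 2·28 = 92
36(ω_sun−ω_arm) = −92(ω_ring−ω_arm),  ω_sun = 0, ω_ring = 1
36(0−ω_arm) = −92(1−ω_arm)  ⇒  128·ω_arm = 92  ⇒  ω_arm = 23/32
sun–planet mesh: 36·(0−23/32) = −28·(ω_p−ω_arm)  ⇒  ω_p−ω_arm = 207/224
exact speed ratio = 207/224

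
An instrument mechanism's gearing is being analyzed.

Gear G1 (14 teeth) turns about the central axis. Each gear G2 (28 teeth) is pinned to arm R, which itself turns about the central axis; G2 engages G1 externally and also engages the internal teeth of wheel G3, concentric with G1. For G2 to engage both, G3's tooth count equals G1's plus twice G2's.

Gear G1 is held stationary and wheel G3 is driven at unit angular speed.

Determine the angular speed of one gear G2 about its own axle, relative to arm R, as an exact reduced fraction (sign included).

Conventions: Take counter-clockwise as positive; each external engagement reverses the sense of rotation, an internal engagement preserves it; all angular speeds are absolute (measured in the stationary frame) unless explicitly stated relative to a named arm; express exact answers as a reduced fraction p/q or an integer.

topology: planetary set — G1 14T / G2 28T / G3 70T, arm = carrier (Willis)
ring teeth: 14 + 2·28 = 70
14(ω_sun−ω_arm) = −70(ω_ring−ω_arm),  ω_sun = 0, ω_ring = 1
14(0−ω_arm) = −70(1−ω_arm)  ⇒  84·ω_arm = 70  ⇒  ω_arm = 5/6
sun–planet mesh: 14·(0−5/6) = −28·(ω_p−ω_arm)  ⇒  ω_p−ω_arm = 5/12
exact speed ratio = 5/12

5/12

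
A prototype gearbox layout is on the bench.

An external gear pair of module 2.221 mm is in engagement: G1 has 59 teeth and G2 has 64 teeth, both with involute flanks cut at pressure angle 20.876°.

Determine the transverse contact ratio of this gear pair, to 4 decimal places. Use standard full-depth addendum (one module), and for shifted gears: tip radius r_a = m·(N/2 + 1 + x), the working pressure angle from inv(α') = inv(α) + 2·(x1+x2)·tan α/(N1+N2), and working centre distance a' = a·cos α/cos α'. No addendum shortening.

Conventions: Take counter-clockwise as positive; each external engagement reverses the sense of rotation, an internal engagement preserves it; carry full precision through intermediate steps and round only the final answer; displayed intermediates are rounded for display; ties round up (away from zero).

recognized (one external pair, fixed centres): single-mesh tooth geometry, m = 2.221, N1 = 59, N2 = 64
base radii: r_b1 = 61.218395, r_b2 = 66.406395
tip radii: r_a1 = 67.740500, r_a2 = 73.293000
no profile shift: α' = α, a' = a
action lengths: √(r_a1²−r_b1²) = 29.001438, √(r_a2²−r_b2²) = 31.017005
base pitch p_b = π·m·cos α = 6.519433
CR = (29.001438 + 31.017005 − 136.591500·sin 20.87600°)/6.519433 = 1.740108
contact ratio ≈ 1.7401

1.7401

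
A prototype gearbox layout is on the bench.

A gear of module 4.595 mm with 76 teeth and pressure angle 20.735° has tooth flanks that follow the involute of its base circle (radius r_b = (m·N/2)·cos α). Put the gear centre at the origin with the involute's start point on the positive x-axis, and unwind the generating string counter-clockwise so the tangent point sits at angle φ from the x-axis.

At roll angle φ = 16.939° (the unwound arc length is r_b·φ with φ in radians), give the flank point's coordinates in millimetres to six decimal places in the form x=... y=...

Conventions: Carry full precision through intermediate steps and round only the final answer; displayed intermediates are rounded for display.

topology: single-mesh involute geometry — m = 4.595, N = 76
pitch radius r_p = m·N/2 = 4.595·76/2 = 174.610000
base radius r_b = r_p·cos α = 174.610000·cos 20.735° = 163.300149
roll angle φ = 16.939° = 0.29564132 rad
x = r_b·(cos φ + φ·sin φ) = 170.281491
y = r_b·(sin φ − φ·cos φ) = 1.394312

x=170.281491 y=1.394312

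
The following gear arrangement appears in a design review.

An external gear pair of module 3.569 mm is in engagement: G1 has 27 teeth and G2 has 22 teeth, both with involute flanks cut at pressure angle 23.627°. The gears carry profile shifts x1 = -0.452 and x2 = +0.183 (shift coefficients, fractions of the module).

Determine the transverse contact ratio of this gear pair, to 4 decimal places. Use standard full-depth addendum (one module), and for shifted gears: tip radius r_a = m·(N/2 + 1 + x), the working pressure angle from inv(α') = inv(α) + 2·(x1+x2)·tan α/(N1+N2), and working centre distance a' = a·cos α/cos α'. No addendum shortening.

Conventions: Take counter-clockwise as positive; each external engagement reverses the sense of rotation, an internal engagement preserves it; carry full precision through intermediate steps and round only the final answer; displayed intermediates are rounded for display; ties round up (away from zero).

class = single-mesh tooth geometry [involute pair 27T × 22T, m = 3.569]
base radii: r_b1 = 44.142636, r_b2 = 35.968074
tip radii: r_a1 = 50.137312, r_a2 = 43.481127
inv(α') = inv(23.627°) + 2·(-0.452+0.183)·tan α/(27+22) = 0.02027859  ⇒  α' = 22.07859°
a' = a·cos α / cos α' = 87.4405·cos 23.627°/cos 22.07859° = 86.450176
action lengths: √(r_a1²−r_b1²) = 23.773467, √(r_a2²−r_b2²) = 24.431661
base pitch p_b = π·m·cos α = 10.272458
CR = (23.773467 + 24.431661 − 86.450176·sin 22.07859°)/10.272458 = 1.529372
contact ratio ≈ 1.5294

1.5294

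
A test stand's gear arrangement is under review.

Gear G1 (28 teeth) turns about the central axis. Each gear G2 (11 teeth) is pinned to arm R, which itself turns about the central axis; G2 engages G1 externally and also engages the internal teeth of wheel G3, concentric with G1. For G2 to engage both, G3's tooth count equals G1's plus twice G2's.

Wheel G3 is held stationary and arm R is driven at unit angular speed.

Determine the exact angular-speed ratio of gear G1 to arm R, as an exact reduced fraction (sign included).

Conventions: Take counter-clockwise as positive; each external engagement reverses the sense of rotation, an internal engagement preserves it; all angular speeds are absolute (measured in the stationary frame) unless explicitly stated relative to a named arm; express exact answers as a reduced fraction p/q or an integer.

planetary set (28T centre, 11T on arm, 50T internal) — Willis relation
ring teeth: 28 + 2·11 = 50
28(ω_sun−ω_arm) = −50(ω_ring−ω_arm),  ω_ring = 0, ω_arm = 1
ω_sun = 1 − (50/28)(0−1) = 39/14
ω_out/ω_in = 39/14

39/14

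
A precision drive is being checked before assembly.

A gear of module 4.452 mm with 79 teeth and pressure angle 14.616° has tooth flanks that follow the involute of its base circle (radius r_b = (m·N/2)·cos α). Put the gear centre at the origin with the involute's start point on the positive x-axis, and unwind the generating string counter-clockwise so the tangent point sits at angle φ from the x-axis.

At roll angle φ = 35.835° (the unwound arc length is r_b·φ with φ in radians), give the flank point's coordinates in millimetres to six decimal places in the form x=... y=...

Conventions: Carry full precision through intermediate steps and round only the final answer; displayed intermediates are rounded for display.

class = single-mesh tooth geometry [base-circle involute, m = 4.452, 79T]
pitch radius r_p = m·N/2 = 4.452·79/2 = 175.854000
base radius r_b = r_p·cos α = 175.854000·cos 14.616° = 170.163143
roll angle φ = 35.835° = 0.62543874 rad
x = r_b·(cos φ + φ·sin φ) = 200.260125
y = r_b·(sin φ − φ·cos φ) = 13.341789

x=200.260125 y=13.341789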